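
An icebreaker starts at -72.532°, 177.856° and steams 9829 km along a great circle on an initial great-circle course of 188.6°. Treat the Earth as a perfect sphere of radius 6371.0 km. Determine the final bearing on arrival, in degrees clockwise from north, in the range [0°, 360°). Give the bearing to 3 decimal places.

Angular distance δ = d/R = 9829 / 6371 = 1.542772 rad.
Converting: φ₁ = -1.265922 rad, θ = 3.291691 rad.
Applying the spherical law of cosines for sides, sin φ₂ = sin φ₁ cos δ + cos φ₁ sin δ cos θ = -0.323410, so φ₂ = -18.869°.
Then Δλ = atan2(-0.044869, -0.280475) = -2.982962 rad, from sin θ sin δ cos φ₁ over cos δ − sin φ₁ sin φ₂.
Hence λ₂ = 177.856° + -170.911° = 6.945°.
The forward bearing on arrival equals the back-azimuth from the destination plus 180°.
Back-azimuth from P₂ (-18.869°, 6.945°) to P₁ (-72.532°, 177.856°), with Δλ' = λ₁ − λ₂ = 170.911°: atan2( sin Δλ' cos φ₁ , cos φ₂ sin φ₁ − sin φ₂ cos φ₁ cos Δλ' ) = 177.281°.
Final bearing = (177.281° + 180°) mod 360° = 357.281°.

final bearing 357.281°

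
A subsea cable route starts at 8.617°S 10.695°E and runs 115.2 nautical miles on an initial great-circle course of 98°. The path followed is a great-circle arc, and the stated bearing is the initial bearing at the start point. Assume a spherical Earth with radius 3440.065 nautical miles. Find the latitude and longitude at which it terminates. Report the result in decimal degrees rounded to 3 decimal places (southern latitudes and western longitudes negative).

The arc subtends δ = 115.2/3440.065 = 0.033488 rad at the centre.
Converting: φ₁ = -0.150395 rad, θ = 1.710423 rad.
Destination latitude: φ₂ = arcsin( sin φ₁ cos δ + cos φ₁ sin δ cos θ ) = arcsin(-0.154352) = -8.879°.
For the longitude increment, Δλ = atan2( sin θ sin δ cos φ₁, cos δ − sin φ₁ sin φ₂ ) = atan2(0.032781, 0.976313) = 1.923°.
λ₂ = 10.695° + 1.923° = 12.618°.

latitude -8.879°, longitude 12.618°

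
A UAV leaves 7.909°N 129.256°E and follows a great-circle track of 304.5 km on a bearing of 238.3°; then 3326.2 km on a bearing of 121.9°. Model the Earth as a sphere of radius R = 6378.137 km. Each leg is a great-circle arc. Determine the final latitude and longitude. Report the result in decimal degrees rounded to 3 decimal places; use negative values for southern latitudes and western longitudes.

latitude -9.436°, longitude 152.302°

Apply the spherical direct solution leg by leg, carrying full precision between legs.
Leg 1: from (7.909°, 129.256°), δ = 304.5/6378.137 = 0.047741 rad, θ = 238.3° → φ = 6.465°, λ = 126.914°.
Leg 2: from (6.465°, 126.914°), δ = 3326.2/6378.137 = 0.521500 rad, θ = 121.9° → φ = -9.436°, λ = 152.302°.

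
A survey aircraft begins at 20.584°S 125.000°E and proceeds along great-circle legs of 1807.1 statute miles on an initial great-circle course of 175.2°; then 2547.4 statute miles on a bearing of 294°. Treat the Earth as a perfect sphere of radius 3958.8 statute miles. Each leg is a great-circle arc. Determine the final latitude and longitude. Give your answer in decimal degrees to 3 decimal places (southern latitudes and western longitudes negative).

latitude -24.445°, longitude 91.059°

Apply the spherical direct solution leg by leg, carrying full precision between legs.
Leg 1: from (-20.584°, 125.000°), δ = 1807.1/3958.8 = 0.456477 rad, θ = 175.2° → φ = -46.617°, λ = 128.078°.
Leg 2: from (-46.617°, 128.078°), δ = 2547.4/3958.8 = 0.643478 rad, θ = 294° → φ = -24.445°, λ = 91.059°.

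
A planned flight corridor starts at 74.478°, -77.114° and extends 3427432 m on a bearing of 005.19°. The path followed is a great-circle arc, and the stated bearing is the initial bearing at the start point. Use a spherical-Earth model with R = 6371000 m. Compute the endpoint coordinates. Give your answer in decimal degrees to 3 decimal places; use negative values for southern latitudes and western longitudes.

latitude 74.577°, longitude 92.849°

δ = 3427432/6371000 = 0.537974 rad (30.8236°).
Start latitude φ₁ = 1.299886 rad; initial bearing θ = 0.090583 rad.
Destination latitude: φ₂ = arcsin( sin φ₁ cos δ + cos φ₁ sin δ cos θ ) = arcsin(0.963988) = 74.577°.
For the longitude increment, Δλ = atan2( sin θ sin δ cos φ₁, cos δ − sin φ₁ sin φ₂ ) = atan2(0.012404, -0.070080) = 169.963°.
Hence λ₂ = -77.114° + 169.963° = 92.849°.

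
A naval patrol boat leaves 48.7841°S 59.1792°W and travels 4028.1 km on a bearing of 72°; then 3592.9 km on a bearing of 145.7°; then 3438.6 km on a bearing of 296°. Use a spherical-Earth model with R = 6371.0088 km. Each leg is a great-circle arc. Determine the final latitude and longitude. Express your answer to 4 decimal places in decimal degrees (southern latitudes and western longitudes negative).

latitude -33.2019°, longitude -22.7333°

Apply the spherical direct solution leg by leg, carrying full precision between legs.
Leg 1: from (-48.7841°, -59.1792°), δ = 4028.1/6371.0088 = 0.632255 rad, θ = 72° → φ = -29.1106°, λ = -19.1408°.
Leg 2: from (-29.1106°, -19.1408°), δ = 3592.9/6371.0088 = 0.563945 rad, θ = 145.7° → φ = -52.8404°, λ = 10.7716°.
Leg 3: from (-52.8404°, 10.7716°), δ = 3438.6/6371.0088 = 0.539726 rad, θ = 296° → φ = -33.2019°, λ = -22.7333°.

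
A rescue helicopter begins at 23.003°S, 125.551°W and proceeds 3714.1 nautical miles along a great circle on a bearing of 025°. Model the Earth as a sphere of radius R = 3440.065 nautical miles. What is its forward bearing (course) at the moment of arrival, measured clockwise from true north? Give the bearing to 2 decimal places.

final bearing 27.79°

Central angle δ = d/R = 1.079660 rad.
Start latitude φ₁ = -0.401478 rad; initial bearing θ = 0.436332 rad.
Destination latitude: φ₂ = arcsin( sin φ₁ cos δ + cos φ₁ sin δ cos θ ) = arcsin(0.551330) = 33.458°.
Then Δλ = atan2(0.343031, 0.687077) = 0.463057 rad, from sin θ sin δ cos φ₁ over cos δ − sin φ₁ sin φ₂.
Hence λ₂ = -125.551° + 26.531° = -99.020°.
The forward bearing on arrival equals the back-azimuth from the destination plus 180°.
Back-azimuth from P₂ (33.46°, -99.02°) to P₁ (-23.00°, -125.55°), with Δλ' = λ₁ − λ₂ = -26.53°: atan2( sin Δλ' cos φ₁ , cos φ₂ sin φ₁ − sin φ₂ cos φ₁ cos Δλ' ) = 207.79°.
Final bearing = (207.79° + 180°) mod 360° = 27.79°.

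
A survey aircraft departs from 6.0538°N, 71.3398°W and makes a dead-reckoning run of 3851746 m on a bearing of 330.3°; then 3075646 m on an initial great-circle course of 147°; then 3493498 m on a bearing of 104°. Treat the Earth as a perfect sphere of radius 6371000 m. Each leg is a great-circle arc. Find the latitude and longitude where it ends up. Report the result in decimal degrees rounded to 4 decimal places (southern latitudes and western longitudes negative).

Apply the spherical direct solution leg by leg, carrying full precision between legs.
Leg 1: from (6.0538°, -71.3398°), δ = 3851746/6371000 = 0.604575 rad, θ = 330.3° → φ = 35.2929°, λ = -91.5240°.
Leg 2: from (35.2929°, -91.5240°), δ = 3075646/6371000 = 0.482757 rad, θ = 147° → φ = 11.1836°, λ = -76.5887°.
Leg 3: from (11.1836°, -76.5887°), δ = 3493498/6371000 = 0.548344 rad, θ = 104° → φ = 2.3960°, λ = -46.1755°.

latitude 2.3960°, longitude -46.1755°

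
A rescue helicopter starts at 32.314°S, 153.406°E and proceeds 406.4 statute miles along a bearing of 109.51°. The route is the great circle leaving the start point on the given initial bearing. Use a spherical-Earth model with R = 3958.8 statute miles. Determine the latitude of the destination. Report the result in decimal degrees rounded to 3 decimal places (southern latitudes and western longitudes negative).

δ = 406.4/3958.8 = 0.102657 rad (5.8818°).
Start latitude φ₁ = -0.563986 rad; initial bearing θ = 1.911310 rad.
Destination latitude: φ₂ = arcsin( sin φ₁ cos δ + cos φ₁ sin δ cos θ ) = arcsin(-0.560669) = -34.102°.
For the longitude increment, Δλ = atan2( sin θ sin δ cos φ₁, cos δ − sin φ₁ sin φ₂ ) = atan2(0.081634, 0.695025) = 6.699°.
Hence λ₂ = 153.406° + 6.699° = 160.105°.

latitude -34.102°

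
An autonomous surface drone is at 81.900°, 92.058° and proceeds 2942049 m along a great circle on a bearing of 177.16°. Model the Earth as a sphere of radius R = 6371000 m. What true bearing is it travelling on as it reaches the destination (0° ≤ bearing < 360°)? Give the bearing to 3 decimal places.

δ = 2942049/6371000 = 0.461788 rad (26.4585°).
With φ₁ = 81.900° = 1.429425 rad and θ = 177.16° = 3.092025 rad:
Applying the spherical law of cosines for sides, sin φ₂ = sin φ₁ cos δ + cos φ₁ sin δ cos θ = 0.823625, so φ₂ = 55.449°.
Then Δλ = atan2(0.003110, 0.079849) = 0.038935 rad, from sin θ sin δ cos φ₁ over cos δ − sin φ₁ sin φ₂.
Hence λ₂ = 92.058° + 2.231° = 94.289°.
The forward bearing on arrival equals the back-azimuth from the destination plus 180°.
Back-azimuth from P₂ (55.449°, 94.289°) to P₁ (81.900°, 92.058°), with Δλ' = λ₁ − λ₂ = -2.231°: atan2( sin Δλ' cos φ₁ , cos φ₂ sin φ₁ − sin φ₂ cos φ₁ cos Δλ' ) = 359.295°.
Final bearing = (359.295° + 180°) mod 360° = 179.295°.

final bearing 179.295°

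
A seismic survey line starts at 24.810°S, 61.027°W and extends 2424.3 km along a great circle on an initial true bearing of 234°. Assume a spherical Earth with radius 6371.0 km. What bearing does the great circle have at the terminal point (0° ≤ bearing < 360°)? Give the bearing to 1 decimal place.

Angular distance δ = d/R = 2424.3 / 6371 = 0.380521 rad.
Converting: φ₁ = -0.433016 rad, θ = 4.084070 rad.
Destination latitude: φ₂ = arcsin( sin φ₁ cos δ + cos φ₁ sin δ cos θ ) = arcsin(-0.587754) = -35.998°.
Δλ = atan2( sin θ sin δ cos φ₁ , cos δ − sin φ₁ sin φ₂ ) = atan2(-0.272740, 0.681844) = -0.380510 rad = -21.802°.
λ₂ = λ₁ + Δλ = -82.829°.
The forward bearing on arrival equals the back-azimuth from the destination plus 180°.
Back-azimuth from P₂ (-36.0°, -82.8°) to P₁ (-24.8°, -61.0°), with Δλ' = λ₁ − λ₂ = 21.8°: atan2( sin Δλ' cos φ₁ , cos φ₂ sin φ₁ − sin φ₂ cos φ₁ cos Δλ' ) = 65.2°.
Final bearing = (65.2° + 180°) mod 360° = 245.2°.

final bearing 245.2°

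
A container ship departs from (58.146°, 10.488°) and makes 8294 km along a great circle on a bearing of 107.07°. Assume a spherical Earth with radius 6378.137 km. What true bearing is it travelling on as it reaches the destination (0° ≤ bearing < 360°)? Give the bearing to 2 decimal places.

final bearing 149.60°

The arc subtends δ = 8294/6378.137 = 1.300380 rad at the centre.
With φ₁ = 58.146° = 1.014839 rad and θ = 107.07° = 1.868724 rad:
sin φ₂ = sin φ₁ cos δ + cos φ₁ sin δ cos θ = (0.849396)(0.267133) + (0.527757)(0.963660)(-0.293540) = 0.077614
φ₂ = asin(0.077614) = 0.077692 rad = 4.451°.
Then Δλ = atan2(0.486173, 0.201208) = 1.178398 rad, from sin θ sin δ cos φ₁ over cos δ − sin φ₁ sin φ₂.
λ₂ = λ₁ + Δλ = 78.005°.
The forward bearing on arrival equals the back-azimuth from the destination plus 180°.
Back-azimuth from P₂ (4.45°, 78.01°) to P₁ (58.15°, 10.49°), with Δλ' = λ₁ − λ₂ = -67.52°: atan2( sin Δλ' cos φ₁ , cos φ₂ sin φ₁ − sin φ₂ cos φ₁ cos Δλ' ) = 329.60°.
Final bearing = (329.60° + 180°) mod 360° = 149.60°.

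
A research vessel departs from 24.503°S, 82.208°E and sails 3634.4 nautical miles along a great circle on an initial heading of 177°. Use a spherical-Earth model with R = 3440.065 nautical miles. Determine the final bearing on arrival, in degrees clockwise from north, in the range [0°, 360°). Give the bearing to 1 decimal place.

final bearing 151.0°

Angular distance δ = d/R = 3634.4 / 3440.065 = 1.056492 rad.
Converting: φ₁ = -0.427658 rad, θ = 3.089233 rad.
sin φ₂ = sin φ₁ cos δ + cos φ₁ sin δ cos θ = (-0.414741)(0.491930) + (0.909940)(0.870635)(-0.998630) = -0.995163
φ₂ = asin(-0.995163) = -1.472398 rad = -84.362°.
For the longitude increment, Δλ = atan2( sin θ sin δ cos φ₁, cos δ − sin φ₁ sin φ₂ ) = atan2(0.041462, 0.079195) = 27.634°.
λ₂ = 82.208° + 27.634° = 109.842°.
The forward bearing on arrival equals the back-azimuth from the destination plus 180°.
Back-azimuth from P₂ (-84.4°, 109.8°) to P₁ (-24.5°, 82.2°), with Δλ' = λ₁ − λ₂ = -27.6°: atan2( sin Δλ' cos φ₁ , cos φ₂ sin φ₁ − sin φ₂ cos φ₁ cos Δλ' ) = 331.0°.
Final bearing = (331.0° + 180°) mod 360° = 151.0°.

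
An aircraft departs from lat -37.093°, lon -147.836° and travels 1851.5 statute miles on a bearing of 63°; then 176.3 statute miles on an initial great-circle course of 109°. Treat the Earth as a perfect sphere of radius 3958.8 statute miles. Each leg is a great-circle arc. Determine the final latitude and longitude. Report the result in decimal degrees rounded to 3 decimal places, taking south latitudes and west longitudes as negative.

Apply the spherical direct solution leg by leg, carrying full precision between legs.
Leg 1: from (-37.093°, -147.836°), δ = 1851.5/3958.8 = 0.467692 rad, θ = 63° → φ = -22.030°, λ = -122.157°.
Leg 2: from (-22.030°, -122.157°), δ = 176.3/3958.8 = 0.044534 rad, θ = 109° → φ = -22.839°, λ = -119.539°.

latitude -22.839°, longitude -119.539°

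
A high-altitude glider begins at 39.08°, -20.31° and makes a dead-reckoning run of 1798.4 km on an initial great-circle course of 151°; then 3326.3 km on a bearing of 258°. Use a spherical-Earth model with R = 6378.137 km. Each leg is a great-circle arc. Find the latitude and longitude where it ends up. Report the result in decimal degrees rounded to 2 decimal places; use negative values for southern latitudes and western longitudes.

latitude 15.49°, longitude -42.15°

Apply the spherical direct solution leg by leg, carrying full precision between legs.
Leg 1: from (39.08°, -20.31°), δ = 1798.4/6378.137 = 0.281963 rad, θ = 151° → φ = 24.62°, λ = -11.78°.
Leg 2: from (24.62°, -11.78°), δ = 3326.3/6378.137 = 0.521516 rad, θ = 258° → φ = 15.49°, λ = -42.15°.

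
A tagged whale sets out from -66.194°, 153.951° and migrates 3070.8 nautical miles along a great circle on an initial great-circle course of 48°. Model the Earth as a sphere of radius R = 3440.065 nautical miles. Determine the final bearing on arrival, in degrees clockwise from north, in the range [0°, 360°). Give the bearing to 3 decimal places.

Central angle δ = d/R = 0.892658 rad.
Converting: φ₁ = -1.155303 rad, θ = 0.837758 rad.
Destination latitude: φ₂ = arcsin( sin φ₁ cos δ + cos φ₁ sin δ cos θ ) = arcsin(-0.363639) = -21.324°.
For the longitude increment, Δλ = atan2( sin θ sin δ cos φ₁, cos δ − sin φ₁ sin φ₂ ) = atan2(0.233594, 0.294645) = 38.407°.
λ₂ = 153.951° + 38.407° = 192.358°, normalized to (−180°, 180°] → -167.642°.
The forward bearing on arrival equals the back-azimuth from the destination plus 180°.
Back-azimuth from P₂ (-21.324°, -167.642°) to P₁ (-66.194°, 153.951°), with Δλ' = λ₁ − λ₂ = 321.593°: atan2( sin Δλ' cos φ₁ , cos φ₂ sin φ₁ − sin φ₂ cos φ₁ cos Δλ' ) = 198.784°.
Final bearing = (198.784° + 180°) mod 360° = 18.784°.

final bearing 18.784°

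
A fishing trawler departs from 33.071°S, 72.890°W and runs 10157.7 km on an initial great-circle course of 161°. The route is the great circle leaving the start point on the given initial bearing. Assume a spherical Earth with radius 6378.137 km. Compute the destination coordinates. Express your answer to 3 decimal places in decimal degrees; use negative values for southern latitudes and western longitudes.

The arc subtends δ = 10157.7/6378.137 = 1.592581 rad at the centre.
Start latitude φ₁ = -0.577198 rad; initial bearing θ = 2.809980 rad.
sin φ₂ = sin φ₁ cos δ + cos φ₁ sin δ cos θ = (-0.545678)(-0.021783) + (0.837995)(0.999763)(-0.945519) = -0.780265
φ₂ = asin(-0.780265) = -0.895090 rad = -51.285°.
Δλ = atan2( sin θ sin δ cos φ₁ , cos δ − sin φ₁ sin φ₂ ) = atan2(0.272760, -0.447557) = 2.594259 rad = 148.640°.
Hence λ₂ = -72.890° + 148.640° = 75.750°.

latitude -51.285°, longitude 75.750°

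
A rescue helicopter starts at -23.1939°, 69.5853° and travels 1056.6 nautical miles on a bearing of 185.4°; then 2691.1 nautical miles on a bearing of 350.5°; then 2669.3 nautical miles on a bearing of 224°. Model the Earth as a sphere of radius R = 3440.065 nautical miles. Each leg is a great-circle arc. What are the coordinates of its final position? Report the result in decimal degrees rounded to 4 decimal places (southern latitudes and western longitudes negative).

latitude -27.1734°, longitude 27.5853°

Apply the spherical direct solution leg by leg, carrying full precision between legs.
Leg 1: from (-23.1939°, 69.5853°), δ = 1056.6/3440.065 = 0.307145 rad, θ = 185.4° → φ = -40.6988°, λ = 67.4345°.
Leg 2: from (-40.6988°, 67.4345°), δ = 2691.1/3440.065 = 0.782282 rad, θ = 350.5° → φ = 3.7018°, λ = 60.7395°.
Leg 3: from (3.7018°, 60.7395°), δ = 2669.3/3440.065 = 0.775945 rad, θ = 224° → φ = -27.1734°, λ = 27.5853°.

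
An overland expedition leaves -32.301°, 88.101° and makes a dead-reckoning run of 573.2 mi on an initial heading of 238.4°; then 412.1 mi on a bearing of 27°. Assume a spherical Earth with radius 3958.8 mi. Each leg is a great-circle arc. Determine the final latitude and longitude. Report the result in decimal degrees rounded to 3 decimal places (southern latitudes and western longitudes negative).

Apply the spherical direct solution leg by leg, carrying full precision between legs.
Leg 1: from (-32.301°, 88.101°), δ = 573.2/3958.8 = 0.144791 rad, θ = 238.4° → φ = -36.347°, λ = 79.325°.
Leg 2: from (-36.347°, 79.325°), δ = 412.1/3958.8 = 0.104097 rad, θ = 27° → φ = -30.991°, λ = 82.479°.

latitude -30.991°, longitude 82.479°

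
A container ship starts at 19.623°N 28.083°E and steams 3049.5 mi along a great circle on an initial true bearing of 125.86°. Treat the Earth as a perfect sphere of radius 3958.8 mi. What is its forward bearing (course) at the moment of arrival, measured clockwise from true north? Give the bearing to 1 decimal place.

Angular distance δ = d/R = 3049.5 / 3958.8 = 0.770309 rad.
Start latitude φ₁ = 0.342486 rad; initial bearing θ = 2.196671 rad.
Applying the spherical law of cosines for sides, sin φ₂ = sin φ₁ cos δ + cos φ₁ sin δ cos θ = -0.143216, so φ₂ = -8.234°.
Then Δλ = atan2(0.531587, 0.765792) = 0.606800 rad, from sin θ sin δ cos φ₁ over cos δ − sin φ₁ sin φ₂.
λ₂ = 28.083° + 34.767° = 62.850°.
The forward bearing on arrival equals the back-azimuth from the destination plus 180°.
Back-azimuth from P₂ (-8.2°, 62.9°) to P₁ (19.6°, 28.1°), with Δλ' = λ₁ − λ₂ = -34.8°: atan2( sin Δλ' cos φ₁ , cos φ₂ sin φ₁ − sin φ₂ cos φ₁ cos Δλ' ) = 309.5°.
Final bearing = (309.5° + 180°) mod 360° = 129.5°.

final bearing 129.5°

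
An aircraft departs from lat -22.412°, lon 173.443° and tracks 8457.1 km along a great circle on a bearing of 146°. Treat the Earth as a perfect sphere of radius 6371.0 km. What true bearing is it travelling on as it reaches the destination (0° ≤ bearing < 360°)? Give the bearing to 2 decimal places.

final bearing 70.28°

Central angle δ = d/R = 1.327437 rad.
With φ₁ = -22.412° = -0.391163 rad and θ = 146° = 2.548181 rad:
Destination latitude: φ₂ = arcsin( sin φ₁ cos δ + cos φ₁ sin δ cos θ ) = arcsin(-0.835705) = -56.689°.
For the longitude increment, Δλ = atan2( sin θ sin δ cos φ₁, cos δ − sin φ₁ sin φ₂ ) = atan2(0.501722, -0.077660) = 98.799°.
λ₂ = 173.443° + 98.799° = 272.242°, normalized to (−180°, 180°] → -87.758°.
The forward bearing on arrival equals the back-azimuth from the destination plus 180°.
Back-azimuth from P₂ (-56.69°, -87.76°) to P₁ (-22.41°, 173.44°), with Δλ' = λ₁ − λ₂ = 261.20°: atan2( sin Δλ' cos φ₁ , cos φ₂ sin φ₁ − sin φ₂ cos φ₁ cos Δλ' ) = 250.28°.
Final bearing = (250.28° + 180°) mod 360° = 70.28°.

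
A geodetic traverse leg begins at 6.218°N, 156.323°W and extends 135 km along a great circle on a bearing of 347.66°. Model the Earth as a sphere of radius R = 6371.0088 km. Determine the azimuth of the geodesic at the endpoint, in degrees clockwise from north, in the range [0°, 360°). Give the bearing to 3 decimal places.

final bearing 347.629°

Angular distance δ = d/R = 135 / 6371.0088 = 0.021190 rad.
With φ₁ = 6.218° = 0.108525 rad and θ = 347.66° = 6.067812 rad:
Applying the spherical law of cosines for sides, sin φ₂ = sin φ₁ cos δ + cos φ₁ sin δ cos θ = 0.128864, so φ₂ = 7.404°.
For the longitude increment, Δλ = atan2( sin θ sin δ cos φ₁, cos δ − sin φ₁ sin φ₂ ) = atan2(-0.004502, 0.985818) = -0.262°.
λ₂ = λ₁ + Δλ = -156.585°.
The forward bearing on arrival equals the back-azimuth from the destination plus 180°.
Back-azimuth from P₂ (7.404°, -156.585°) to P₁ (6.218°, -156.323°), with Δλ' = λ₁ − λ₂ = 0.262°: atan2( sin Δλ' cos φ₁ , cos φ₂ sin φ₁ − sin φ₂ cos φ₁ cos Δλ' ) = 167.629°.
Final bearing = (167.629° + 180°) mod 360° = 347.629°.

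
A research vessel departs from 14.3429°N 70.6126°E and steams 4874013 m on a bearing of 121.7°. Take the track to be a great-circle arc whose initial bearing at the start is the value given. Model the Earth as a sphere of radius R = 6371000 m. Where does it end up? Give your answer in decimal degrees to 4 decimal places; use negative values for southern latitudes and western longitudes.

latitude -10.0134°, longitude 107.3645°

δ = 4874013/6371000 = 0.765031 rad (43.8331°).
Start latitude φ₁ = 0.250331 rad; initial bearing θ = 2.124066 rad.
Destination latitude: φ₂ = arcsin( sin φ₁ cos δ + cos φ₁ sin δ cos θ ) = arcsin(-0.173878) = -10.0134°.
For the longitude increment, Δλ = atan2( sin θ sin δ cos φ₁, cos δ − sin φ₁ sin φ₂ ) = atan2(0.570871, 0.764435) = 36.7519°.
λ₂ = λ₁ + Δλ = 107.3645°.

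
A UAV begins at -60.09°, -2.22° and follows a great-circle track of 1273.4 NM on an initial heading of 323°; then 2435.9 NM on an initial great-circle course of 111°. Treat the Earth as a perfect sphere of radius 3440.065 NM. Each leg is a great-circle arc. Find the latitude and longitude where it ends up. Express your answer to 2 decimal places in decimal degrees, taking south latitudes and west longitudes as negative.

latitude -42.74°, longitude 36.62°

Apply the spherical direct solution leg by leg, carrying full precision between legs.
Leg 1: from (-60.09°, -2.22°), δ = 1273.4/3440.065 = 0.370167 rad, θ = 323° → φ = -41.61°, λ = -19.15°.
Leg 2: from (-41.61°, -19.15°), δ = 2435.9/3440.065 = 0.708097 rad, θ = 111° → φ = -42.74°, λ = 36.62°.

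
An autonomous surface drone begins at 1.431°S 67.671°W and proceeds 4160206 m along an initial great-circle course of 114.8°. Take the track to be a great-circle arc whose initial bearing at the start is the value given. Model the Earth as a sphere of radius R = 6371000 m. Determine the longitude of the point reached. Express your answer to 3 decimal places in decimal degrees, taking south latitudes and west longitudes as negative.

Angular distance δ = d/R = 4160206 / 6371000 = 0.652991 rad.
With φ₁ = -1.431° = -0.024976 rad and θ = 114.8° = 2.003638 rad:
Applying the spherical law of cosines for sides, sin φ₂ = sin φ₁ cos δ + cos φ₁ sin δ cos θ = -0.274600, so φ₂ = -15.938°.
Then Δλ = atan2(0.551362, 0.787412) = 0.610873 rad, from sin θ sin δ cos φ₁ over cos δ − sin φ₁ sin φ₂.
λ₂ = -67.671° + 35.000° = -32.671°.

longitude -32.671°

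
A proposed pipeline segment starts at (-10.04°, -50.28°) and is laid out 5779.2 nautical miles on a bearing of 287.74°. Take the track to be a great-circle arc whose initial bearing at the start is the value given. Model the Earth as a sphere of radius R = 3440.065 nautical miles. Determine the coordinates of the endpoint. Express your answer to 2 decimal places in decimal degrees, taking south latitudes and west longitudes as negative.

δ = 5779.2/3440.065 = 1.679968 rad (96.2551°).
With φ₁ = -10.04° = -0.175231 rad and θ = 287.74° = 5.022010 rad:
Destination latitude: φ₂ = arcsin( sin φ₁ cos δ + cos φ₁ sin δ cos θ ) = arcsin(0.317241) = 18.50°.
Then Δλ = atan2(-0.932280, -0.053649) = -1.628279 rad, from sin θ sin δ cos φ₁ over cos δ − sin φ₁ sin φ₂.
λ₂ = λ₁ + Δλ = -143.57°.

latitude 18.50°, longitude -143.57°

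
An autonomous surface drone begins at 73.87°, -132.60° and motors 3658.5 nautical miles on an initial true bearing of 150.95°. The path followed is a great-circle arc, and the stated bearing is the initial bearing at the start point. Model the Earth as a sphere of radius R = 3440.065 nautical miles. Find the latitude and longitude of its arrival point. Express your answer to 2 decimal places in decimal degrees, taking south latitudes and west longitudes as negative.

latitude 14.74°, longitude -106.57°

δ = 3658.5/3440.065 = 1.063497 rad (60.9339°).
With φ₁ = 73.87° = 1.289275 rad and θ = 150.95° = 2.634575 rad:
Destination latitude: φ₂ = arcsin( sin φ₁ cos δ + cos φ₁ sin δ cos θ ) = arcsin(0.254413) = 14.74°.
For the longitude increment, Δλ = atan2( sin θ sin δ cos φ₁, cos δ − sin φ₁ sin φ₂ ) = atan2(0.117911, 0.241421) = 26.03°.
λ₂ = λ₁ + Δλ = -106.57°.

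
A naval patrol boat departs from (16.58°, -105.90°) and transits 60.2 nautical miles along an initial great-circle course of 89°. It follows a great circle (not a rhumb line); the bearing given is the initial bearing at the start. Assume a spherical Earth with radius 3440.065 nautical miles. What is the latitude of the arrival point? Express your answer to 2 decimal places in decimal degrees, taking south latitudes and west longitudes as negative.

latitude 16.59°

Angular distance δ = d/R = 60.2 / 3440.065 = 0.017500 rad.
Start latitude φ₁ = 0.289376 rad; initial bearing θ = 1.553343 rad.
Applying the spherical law of cosines for sides, sin φ₂ = sin φ₁ cos δ + cos φ₁ sin δ cos θ = 0.285603, so φ₂ = 16.59°.
For the longitude increment, Δλ = atan2( sin θ sin δ cos φ₁, cos δ − sin φ₁ sin φ₂ ) = atan2(0.016769, 0.918349) = 1.05°.
λ₂ = λ₁ + Δλ = -104.85°.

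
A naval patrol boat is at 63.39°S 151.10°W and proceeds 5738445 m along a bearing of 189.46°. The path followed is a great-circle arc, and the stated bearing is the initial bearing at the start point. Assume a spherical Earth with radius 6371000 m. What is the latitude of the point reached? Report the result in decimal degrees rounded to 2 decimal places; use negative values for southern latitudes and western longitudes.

latitude -64.36°

δ = 5738445/6371000 = 0.900713 rad (51.6071°).
With φ₁ = -63.39° = -1.106364 rad and θ = 189.46° = 3.306701 rad:
sin φ₂ = sin φ₁ cos δ + cos φ₁ sin δ cos θ = (-0.894076)(0.621051) + (0.447915)(0.783770)(-0.986401) = -0.901555
φ₂ = asin(-0.901555) = -1.123350 rad = -64.36°.
For the longitude increment, Δλ = atan2( sin θ sin δ cos φ₁, cos δ − sin φ₁ sin φ₂ ) = atan2(-0.057700, -0.185008) = -162.68°.
λ₂ = -151.10° + -162.68° = -313.78°, normalized to (−180°, 180°] → 46.22°.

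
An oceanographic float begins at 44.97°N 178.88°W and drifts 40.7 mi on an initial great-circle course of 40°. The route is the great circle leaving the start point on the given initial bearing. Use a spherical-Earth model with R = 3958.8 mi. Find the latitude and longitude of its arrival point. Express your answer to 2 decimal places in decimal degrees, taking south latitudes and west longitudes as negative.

latitude 45.42°, longitude -178.34°

δ = 40.7/3958.8 = 0.010281 rad (0.5891°).
Converting: φ₁ = 0.784875 rad, θ = 0.698132 rad.
sin φ₂ = sin φ₁ cos δ + cos φ₁ sin δ cos θ = (0.706736)(0.999947) + (0.707477)(0.010281)(0.766044) = 0.712271
φ₂ = asin(0.712271) = 0.792728 rad = 45.42°.
Δλ = atan2( sin θ sin δ cos φ₁ , cos δ − sin φ₁ sin φ₂ ) = atan2(0.004675, 0.496559) = 0.009415 rad = 0.54°.
Hence λ₂ = -178.88° + 0.54° = -178.34°.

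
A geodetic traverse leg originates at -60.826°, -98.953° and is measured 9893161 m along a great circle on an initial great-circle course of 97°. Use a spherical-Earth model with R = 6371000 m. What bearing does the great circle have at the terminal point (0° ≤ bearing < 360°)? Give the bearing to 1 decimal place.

final bearing 29.0°

δ = 9893161/6371000 = 1.552843 rad (88.9713°).
Converting: φ₁ = -1.061614 rad, θ = 1.692969 rad.
Applying the spherical law of cosines for sides, sin φ₂ = sin φ₁ cos δ + cos φ₁ sin δ cos θ = -0.075073, so φ₂ = -4.305°.
Δλ = atan2( sin θ sin δ cos φ₁ , cos δ − sin φ₁ sin φ₂ ) = atan2(0.483752, -0.047596) = 1.668871 rad = 95.619°.
λ₂ = λ₁ + Δλ = -3.334°.
The forward bearing on arrival equals the back-azimuth from the destination plus 180°.
Back-azimuth from P₂ (-4.3°, -3.3°) to P₁ (-60.8°, -99.0°), with Δλ' = λ₁ − λ₂ = -95.6°: atan2( sin Δλ' cos φ₁ , cos φ₂ sin φ₁ − sin φ₂ cos φ₁ cos Δλ' ) = 209.0°.
Final bearing = (209.0° + 180°) mod 360° = 29.0°.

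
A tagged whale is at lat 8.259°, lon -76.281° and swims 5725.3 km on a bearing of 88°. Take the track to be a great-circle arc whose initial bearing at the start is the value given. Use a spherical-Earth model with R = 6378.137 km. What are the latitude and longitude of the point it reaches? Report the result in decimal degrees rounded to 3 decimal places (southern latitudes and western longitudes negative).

latitude 6.694°, longitude -24.398°

The arc subtends δ = 5725.3/6378.137 = 0.897645 rad at the centre.
Start latitude φ₁ = 0.144147 rad; initial bearing θ = 1.535890 rad.
Destination latitude: φ₂ = arcsin( sin φ₁ cos δ + cos φ₁ sin δ cos θ ) = arcsin(0.116561) = 6.694°.
Then Δλ = atan2(0.773280, 0.606709) = 0.905521 rad, from sin θ sin δ cos φ₁ over cos δ − sin φ₁ sin φ₂.
λ₂ = -76.281° + 51.883° = -24.398°.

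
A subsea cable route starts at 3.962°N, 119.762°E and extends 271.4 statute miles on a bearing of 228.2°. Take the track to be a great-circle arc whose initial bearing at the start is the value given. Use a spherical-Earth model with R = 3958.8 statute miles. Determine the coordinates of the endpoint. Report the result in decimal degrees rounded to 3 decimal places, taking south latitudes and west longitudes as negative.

latitude 1.340°, longitude 116.834°

Central angle δ = d/R = 0.068556 rad.
With φ₁ = 3.962° = 0.069150 rad and θ = 228.2° = 3.982841 rad:
sin φ₂ = sin φ₁ cos δ + cos φ₁ sin δ cos θ = (0.069095)(0.997651) + (0.997610)(0.068502)(-0.666532) = 0.023383
φ₂ = asin(0.023383) = 0.023385 rad = 1.340°.
For the longitude increment, Δλ = atan2( sin θ sin δ cos φ₁, cos δ − sin φ₁ sin φ₂ ) = atan2(-0.050945, 0.996035) = -2.928°.
λ₂ = λ₁ + Δλ = 116.834°.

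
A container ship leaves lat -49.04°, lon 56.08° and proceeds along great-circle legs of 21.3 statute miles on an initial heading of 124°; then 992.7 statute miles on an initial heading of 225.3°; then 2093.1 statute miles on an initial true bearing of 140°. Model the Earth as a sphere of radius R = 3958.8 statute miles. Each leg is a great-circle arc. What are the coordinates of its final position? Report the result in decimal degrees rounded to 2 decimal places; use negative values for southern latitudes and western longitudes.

Apply the spherical direct solution leg by leg, carrying full precision between legs.
Leg 1: from (-49.04°, 56.08°), δ = 21.3/3958.8 = 0.005380 rad, θ = 124° → φ = -49.21°, λ = 56.47°.
Leg 2: from (-49.21°, 56.47°), δ = 992.7/3958.8 = 0.250758 rad, θ = 225.3° → φ = -57.94°, λ = 37.07°.
Leg 3: from (-57.94°, 37.07°), δ = 2093.1/3958.8 = 0.528721 rad, θ = 140° → φ = -69.53°, λ = 105.08°.

latitude -69.53°, longitude 105.08°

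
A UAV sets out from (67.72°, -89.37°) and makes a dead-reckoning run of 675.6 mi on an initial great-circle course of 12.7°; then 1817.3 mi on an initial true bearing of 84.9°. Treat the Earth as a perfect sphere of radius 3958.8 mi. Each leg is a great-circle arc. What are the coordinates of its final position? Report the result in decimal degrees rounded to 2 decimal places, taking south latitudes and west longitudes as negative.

Apply the spherical direct solution leg by leg, carrying full precision between legs.
Leg 1: from (67.72°, -89.37°), δ = 675.6/3958.8 = 0.170658 rad, θ = 12.7° → φ = 77.09°, λ = -79.75°.
Leg 2: from (77.09°, -79.75°), δ = 1817.3/3958.8 = 0.459053 rad, θ = 84.9° → φ = 61.96°, λ = -9.90°.

latitude 61.96°, longitude -9.90°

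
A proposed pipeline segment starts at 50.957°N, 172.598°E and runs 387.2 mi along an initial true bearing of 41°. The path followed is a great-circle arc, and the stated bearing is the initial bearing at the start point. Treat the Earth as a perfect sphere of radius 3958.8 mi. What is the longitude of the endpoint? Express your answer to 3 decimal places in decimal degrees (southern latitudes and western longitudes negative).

longitude 179.015°

δ = 387.2/3958.8 = 0.097807 rad (5.6040°).
Start latitude φ₁ = 0.889367 rad; initial bearing θ = 0.715585 rad.
sin φ₂ = sin φ₁ cos δ + cos φ₁ sin δ cos θ = (0.776673)(0.995221) + (0.629903)(0.097652)(0.754710) = 0.819384
φ₂ = asin(0.819384) = 0.960336 rad = 55.023°.
Then Δλ = atan2(0.040355, 0.358827) = 0.111993 rad, from sin θ sin δ cos φ₁ over cos δ − sin φ₁ sin φ₂.
Hence λ₂ = 172.598° + 6.417° = 179.015°.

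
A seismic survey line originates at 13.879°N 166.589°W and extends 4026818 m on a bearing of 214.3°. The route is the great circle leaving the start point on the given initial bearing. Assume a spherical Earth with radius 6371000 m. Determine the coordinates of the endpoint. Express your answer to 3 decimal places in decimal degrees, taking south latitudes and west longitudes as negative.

latitude -16.277°, longitude 173.117°

Angular distance δ = d/R = 4026818 / 6371000 = 0.632054 rad.
Start latitude φ₁ = 0.242234 rad; initial bearing θ = 3.740241 rad.
Destination latitude: φ₂ = arcsin( sin φ₁ cos δ + cos φ₁ sin δ cos θ ) = arcsin(-0.280280) = -16.277°.
Then Δλ = atan2(-0.323213, 0.874047) = -0.354194 rad, from sin θ sin δ cos φ₁ over cos δ − sin φ₁ sin φ₂.
λ₂ = -166.589° + -20.294° = -186.883°, normalized to (−180°, 180°] → 173.117°.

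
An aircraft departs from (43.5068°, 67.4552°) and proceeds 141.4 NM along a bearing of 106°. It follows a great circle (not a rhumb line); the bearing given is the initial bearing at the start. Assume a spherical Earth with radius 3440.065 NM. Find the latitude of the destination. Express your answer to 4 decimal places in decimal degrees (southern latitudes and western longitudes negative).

Central angle δ = d/R = 0.041104 rad.
Converting: φ₁ = 0.759337 rad, θ = 1.850049 rad.
Applying the spherical law of cosines for sides, sin φ₂ = sin φ₁ cos δ + cos φ₁ sin δ cos θ = 0.679644, so φ₂ = 42.8158°.
For the longitude increment, Δλ = atan2( sin θ sin δ cos φ₁, cos δ − sin φ₁ sin φ₂ ) = atan2(0.028649, 0.531261) = 3.0868°.
λ₂ = 67.4552° + 3.0868° = 70.5420°.

latitude 42.8158°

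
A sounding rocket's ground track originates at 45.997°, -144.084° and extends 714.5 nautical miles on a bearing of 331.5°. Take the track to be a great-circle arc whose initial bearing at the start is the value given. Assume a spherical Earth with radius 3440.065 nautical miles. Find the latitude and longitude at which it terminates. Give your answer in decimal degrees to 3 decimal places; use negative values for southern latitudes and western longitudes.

Angular distance δ = d/R = 714.5 / 3440.065 = 0.207700 rad.
Start latitude φ₁ = 0.802799 rad; initial bearing θ = 5.785766 rad.
Destination latitude: φ₂ = arcsin( sin φ₁ cos δ + cos φ₁ sin δ cos θ ) = arcsin(0.829737) = 56.072°.
Δλ = atan2( sin θ sin δ cos φ₁ , cos δ − sin φ₁ sin φ₂ ) = atan2(-0.068354, 0.381675) = -0.177212 rad = -10.153°.
λ₂ = -144.084° + -10.153° = -154.237°.

latitude 56.072°, longitude -154.237°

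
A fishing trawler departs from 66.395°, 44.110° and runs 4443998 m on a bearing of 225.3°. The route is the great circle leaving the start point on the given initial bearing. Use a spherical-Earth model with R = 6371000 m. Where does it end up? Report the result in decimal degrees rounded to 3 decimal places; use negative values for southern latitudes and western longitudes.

latitude 31.425°, longitude 11.763°

δ = 4443998/6371000 = 0.697535 rad (39.9658°).
Converting: φ₁ = 1.158811 rad, θ = 3.932227 rad.
Applying the spherical law of cosines for sides, sin φ₂ = sin φ₁ cos δ + cos φ₁ sin δ cos θ = 0.521380, so φ₂ = 31.425°.
For the longitude increment, Δλ = atan2( sin θ sin δ cos φ₁, cos δ − sin φ₁ sin φ₂ ) = atan2(-0.182823, 0.288672) = -32.347°.
Hence λ₂ = 44.110° + -32.347° = 11.763°.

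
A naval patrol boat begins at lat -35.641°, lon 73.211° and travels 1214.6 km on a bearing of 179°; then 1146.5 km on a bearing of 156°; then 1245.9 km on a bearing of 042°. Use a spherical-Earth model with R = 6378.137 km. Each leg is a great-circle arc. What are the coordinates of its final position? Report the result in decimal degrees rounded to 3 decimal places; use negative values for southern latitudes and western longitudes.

Apply the spherical direct solution leg by leg, carrying full precision between legs.
Leg 1: from (-35.641°, 73.211°), δ = 1214.6/6378.137 = 0.190432 rad, θ = 179° → φ = -46.550°, λ = 73.486°.
Leg 2: from (-46.550°, 73.486°), δ = 1146.5/6378.137 = 0.179755 rad, θ = 156° → φ = -55.751°, λ = 80.910°.
Leg 3: from (-55.751°, 80.910°), δ = 1245.9/6378.137 = 0.195339 rad, θ = 42° → φ = -46.862°, λ = 91.860°.

latitude -46.862°, longitude 91.860°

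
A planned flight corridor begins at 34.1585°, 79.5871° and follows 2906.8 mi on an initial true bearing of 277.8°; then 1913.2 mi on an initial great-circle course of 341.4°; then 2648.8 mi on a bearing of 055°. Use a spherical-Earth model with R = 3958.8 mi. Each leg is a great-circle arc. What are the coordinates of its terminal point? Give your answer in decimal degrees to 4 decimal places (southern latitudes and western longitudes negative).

latitude 57.8419°, longitude 87.5958°

Apply the spherical direct solution leg by leg, carrying full precision between legs.
Leg 1: from (34.1585°, 79.5871°), δ = 2906.8/3958.8 = 0.734263 rad, θ = 277.8° → φ = 29.4755°, λ = 29.8985°.
Leg 2: from (29.4755°, 29.8985°), δ = 1913.2/3958.8 = 0.483278 rad, θ = 341.4° → φ = 54.9956°, λ = 14.9247°.
Leg 3: from (54.9956°, 14.9247°), δ = 2648.8/3958.8 = 0.669092 rad, θ = 55° → φ = 57.8419°, λ = 87.5958°.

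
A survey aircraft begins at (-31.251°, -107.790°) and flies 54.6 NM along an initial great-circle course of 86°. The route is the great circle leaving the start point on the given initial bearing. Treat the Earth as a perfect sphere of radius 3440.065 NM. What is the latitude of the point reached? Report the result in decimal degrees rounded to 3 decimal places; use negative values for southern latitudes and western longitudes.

Central angle δ = d/R = 0.015872 rad.
Start latitude φ₁ = -0.545433 rad; initial bearing θ = 1.500983 rad.
sin φ₂ = sin φ₁ cos δ + cos φ₁ sin δ cos θ = (-0.518788)(0.999874) + (0.854903)(0.015871)(0.069756) = -0.517776
φ₂ = asin(-0.517776) = -0.544250 rad = -31.183°.
For the longitude increment, Δλ = atan2( sin θ sin δ cos φ₁, cos δ − sin φ₁ sin φ₂ ) = atan2(0.013535, 0.731258) = 1.060°.
Hence λ₂ = -107.790° + 1.060° = -106.730°.

latitude -31.183°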